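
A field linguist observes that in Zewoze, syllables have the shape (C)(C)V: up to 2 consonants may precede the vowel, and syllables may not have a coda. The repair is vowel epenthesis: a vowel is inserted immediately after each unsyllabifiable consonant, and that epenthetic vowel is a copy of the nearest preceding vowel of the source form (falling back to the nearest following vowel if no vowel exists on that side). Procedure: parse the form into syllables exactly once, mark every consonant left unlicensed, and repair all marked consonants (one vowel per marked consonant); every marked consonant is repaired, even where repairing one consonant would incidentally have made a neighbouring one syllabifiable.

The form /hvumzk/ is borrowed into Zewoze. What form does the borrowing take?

Syllabifying with onset maximization leaves /m/, /z/, /k/ stranded (no codas are permitted; onsets may contain at most 2 consonants).
Each unlicensed consonant becomes the onset of a new syllable: /m/ → /mu/, /z/ → /zu/, /k/ → /ku/.

hvumuzuku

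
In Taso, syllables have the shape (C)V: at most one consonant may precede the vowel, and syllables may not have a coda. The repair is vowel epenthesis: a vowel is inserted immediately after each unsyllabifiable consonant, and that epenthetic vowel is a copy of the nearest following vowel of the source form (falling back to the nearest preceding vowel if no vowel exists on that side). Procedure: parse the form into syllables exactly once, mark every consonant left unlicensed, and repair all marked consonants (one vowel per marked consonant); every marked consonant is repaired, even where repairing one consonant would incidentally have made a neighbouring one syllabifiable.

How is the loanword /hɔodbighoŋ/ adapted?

hɔodibigohoŋo

Syllabifying with onset maximization leaves /d/, /g/, /ŋ/ stranded (no codas are permitted; onsets are limited to one consonant).
Each unlicensed consonant becomes the onset of a new syllable: /d/ → /di/, /g/ → /go/, /ŋ/ → /ŋo/.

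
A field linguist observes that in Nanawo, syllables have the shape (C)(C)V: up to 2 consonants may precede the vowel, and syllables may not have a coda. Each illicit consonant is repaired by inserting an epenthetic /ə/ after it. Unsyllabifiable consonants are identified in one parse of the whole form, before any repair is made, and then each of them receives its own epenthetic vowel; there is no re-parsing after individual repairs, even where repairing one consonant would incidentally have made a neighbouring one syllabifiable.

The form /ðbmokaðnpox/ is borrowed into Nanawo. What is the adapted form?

Under (C)(C)V, the unsyllabifiable consonants are /ð/, /ð/, /x/ (no codas are permitted; onsets may contain at most 2 consonants).
Inserting the epenthetic vowel yields /ð/ → /ðə/, /ð/ → /ðə/, /x/ → /xə/.

ðəbmokaðənpoxə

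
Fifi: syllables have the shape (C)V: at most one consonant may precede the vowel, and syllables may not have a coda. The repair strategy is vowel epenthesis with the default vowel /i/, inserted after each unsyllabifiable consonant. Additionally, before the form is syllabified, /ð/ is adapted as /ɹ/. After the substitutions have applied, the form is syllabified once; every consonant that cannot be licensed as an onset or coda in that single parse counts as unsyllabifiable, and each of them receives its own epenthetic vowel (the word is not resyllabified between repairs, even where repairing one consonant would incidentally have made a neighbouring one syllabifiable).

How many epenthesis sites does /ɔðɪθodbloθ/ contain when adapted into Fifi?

After substitution the input is /ɔɹɪθodbloθ/.
The unsyllabifiable consonants are /d/, /b/, /θ/; each receives one epenthetic vowel.

3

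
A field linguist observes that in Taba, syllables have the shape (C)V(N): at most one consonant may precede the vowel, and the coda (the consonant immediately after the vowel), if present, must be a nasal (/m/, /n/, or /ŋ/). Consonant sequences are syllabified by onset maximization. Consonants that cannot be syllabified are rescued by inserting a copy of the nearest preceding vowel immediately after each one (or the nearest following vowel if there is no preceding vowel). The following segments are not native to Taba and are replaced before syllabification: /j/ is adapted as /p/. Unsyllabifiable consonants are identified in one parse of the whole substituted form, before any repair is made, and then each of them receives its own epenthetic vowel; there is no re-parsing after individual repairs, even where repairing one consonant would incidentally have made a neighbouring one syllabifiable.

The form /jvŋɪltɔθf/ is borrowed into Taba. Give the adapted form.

pɪvɪŋɪlɪtɔθɔfɔ

Substitution: /j/ → /p/, giving /pvŋɪltɔθf/.
Under (C)V(N), the unsyllabifiable consonants are /p/, /v/, /l/, /θ/, /f/ (only a nasal (/m/, /n/, or /ŋ/) is licensed in coda position; onsets are limited to one consonant).
Each unlicensed consonant becomes the onset of a new syllable: /p/ → /pɪ/, /v/ → /vɪ/, /l/ → /lɪ/, /θ/ → /θɔ/, /f/ → /fɔ/.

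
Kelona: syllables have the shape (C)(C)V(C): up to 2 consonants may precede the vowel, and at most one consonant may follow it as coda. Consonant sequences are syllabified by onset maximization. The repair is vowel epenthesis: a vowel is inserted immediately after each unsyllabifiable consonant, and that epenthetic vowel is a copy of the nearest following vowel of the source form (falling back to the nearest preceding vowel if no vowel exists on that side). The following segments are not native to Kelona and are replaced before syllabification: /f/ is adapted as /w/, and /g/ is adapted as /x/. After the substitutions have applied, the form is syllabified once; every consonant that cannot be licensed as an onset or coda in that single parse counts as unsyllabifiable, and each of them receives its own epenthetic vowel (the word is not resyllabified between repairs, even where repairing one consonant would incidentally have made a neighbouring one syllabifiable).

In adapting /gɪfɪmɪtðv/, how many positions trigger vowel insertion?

After substitution the input is /xɪwɪmɪtðv/.
The unsyllabifiable consonants are /ð/, /v/; each receives one epenthetic vowel.

2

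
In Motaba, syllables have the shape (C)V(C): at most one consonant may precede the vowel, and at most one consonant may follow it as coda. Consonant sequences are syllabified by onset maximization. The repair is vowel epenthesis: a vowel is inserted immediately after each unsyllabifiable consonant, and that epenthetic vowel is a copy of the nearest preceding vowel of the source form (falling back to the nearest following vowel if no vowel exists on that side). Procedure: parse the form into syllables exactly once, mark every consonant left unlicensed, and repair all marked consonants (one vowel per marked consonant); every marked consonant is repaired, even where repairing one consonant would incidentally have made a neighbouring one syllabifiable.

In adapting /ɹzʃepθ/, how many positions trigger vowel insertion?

The unsyllabifiable consonants are /ɹ/, /z/, /θ/; each receives one epenthetic vowel.

3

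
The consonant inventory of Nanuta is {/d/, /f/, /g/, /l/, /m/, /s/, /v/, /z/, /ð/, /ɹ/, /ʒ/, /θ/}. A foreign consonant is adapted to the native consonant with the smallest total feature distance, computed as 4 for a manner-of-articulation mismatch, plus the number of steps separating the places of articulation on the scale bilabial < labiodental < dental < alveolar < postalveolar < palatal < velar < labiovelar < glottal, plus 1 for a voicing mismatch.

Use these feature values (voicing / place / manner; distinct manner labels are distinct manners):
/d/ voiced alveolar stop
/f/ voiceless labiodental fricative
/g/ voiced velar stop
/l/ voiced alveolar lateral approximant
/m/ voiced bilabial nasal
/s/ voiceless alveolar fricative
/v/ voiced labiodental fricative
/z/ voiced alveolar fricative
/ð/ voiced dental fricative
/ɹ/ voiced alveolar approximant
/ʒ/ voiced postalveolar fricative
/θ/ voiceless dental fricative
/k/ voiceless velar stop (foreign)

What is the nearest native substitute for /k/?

g

/g/ is closest: same manner (stop), place distance 0 (velar→velar), voicing differs (+1); total 1. Next closest is /d/ at distance 4.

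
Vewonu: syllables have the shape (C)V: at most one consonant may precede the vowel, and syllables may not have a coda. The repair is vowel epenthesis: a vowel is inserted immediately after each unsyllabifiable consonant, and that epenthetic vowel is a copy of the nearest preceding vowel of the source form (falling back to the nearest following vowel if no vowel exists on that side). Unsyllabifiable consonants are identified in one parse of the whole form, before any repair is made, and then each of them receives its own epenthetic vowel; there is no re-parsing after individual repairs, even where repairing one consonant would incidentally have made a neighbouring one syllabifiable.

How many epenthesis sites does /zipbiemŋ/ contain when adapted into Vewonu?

3

The unsyllabifiable consonants are /p/, /m/, /ŋ/; each receives one epenthetic vowel.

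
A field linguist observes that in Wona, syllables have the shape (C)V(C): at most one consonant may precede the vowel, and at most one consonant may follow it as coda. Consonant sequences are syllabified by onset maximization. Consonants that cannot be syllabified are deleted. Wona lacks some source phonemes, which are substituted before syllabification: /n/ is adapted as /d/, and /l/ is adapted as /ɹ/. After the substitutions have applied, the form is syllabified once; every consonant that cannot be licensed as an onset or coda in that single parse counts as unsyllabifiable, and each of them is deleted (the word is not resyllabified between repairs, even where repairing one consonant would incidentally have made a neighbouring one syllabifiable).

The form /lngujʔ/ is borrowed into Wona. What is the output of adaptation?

guj

Substitution: /l/ → /ɹ/, /n/ → /d/, giving /ɹdgujʔ/.
Under (C)V(C), the unsyllabifiable consonants are /ɹ/, /d/, /ʔ/ (at most one coda consonant is licensed; onsets are limited to one consonant).
Each unlicensed consonant is deleted: /ɹ/, /d/, /ʔ/.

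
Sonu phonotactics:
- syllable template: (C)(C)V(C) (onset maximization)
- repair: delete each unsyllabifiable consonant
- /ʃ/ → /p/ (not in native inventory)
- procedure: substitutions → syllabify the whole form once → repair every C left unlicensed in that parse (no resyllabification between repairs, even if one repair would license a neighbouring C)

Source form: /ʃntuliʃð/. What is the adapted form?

Substitution: /ʃ/ → /p/, giving /pntulipð/.
Syllabifying with onset maximization leaves /p/, /ð/ stranded (at most one coda consonant is licensed; onsets may contain at most 2 consonants).
Deletion applies to /p/, /ð/.

ntulip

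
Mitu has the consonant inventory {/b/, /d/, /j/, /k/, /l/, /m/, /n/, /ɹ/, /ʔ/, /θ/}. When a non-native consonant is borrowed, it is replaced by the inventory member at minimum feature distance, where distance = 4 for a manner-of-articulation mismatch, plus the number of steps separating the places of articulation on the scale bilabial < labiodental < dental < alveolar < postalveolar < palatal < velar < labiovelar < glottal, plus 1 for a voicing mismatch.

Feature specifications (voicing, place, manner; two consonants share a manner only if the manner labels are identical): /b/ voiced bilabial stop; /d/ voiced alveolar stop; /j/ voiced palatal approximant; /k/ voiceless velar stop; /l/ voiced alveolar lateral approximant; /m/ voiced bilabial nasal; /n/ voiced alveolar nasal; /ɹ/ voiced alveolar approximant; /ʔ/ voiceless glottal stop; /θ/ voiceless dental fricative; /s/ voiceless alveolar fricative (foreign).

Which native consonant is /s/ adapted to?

/θ/ is closest: same manner (fricative), place distance 1 (alveolar→dental), same voicing; total 1. Next closest is /d/ at distance 5.

θ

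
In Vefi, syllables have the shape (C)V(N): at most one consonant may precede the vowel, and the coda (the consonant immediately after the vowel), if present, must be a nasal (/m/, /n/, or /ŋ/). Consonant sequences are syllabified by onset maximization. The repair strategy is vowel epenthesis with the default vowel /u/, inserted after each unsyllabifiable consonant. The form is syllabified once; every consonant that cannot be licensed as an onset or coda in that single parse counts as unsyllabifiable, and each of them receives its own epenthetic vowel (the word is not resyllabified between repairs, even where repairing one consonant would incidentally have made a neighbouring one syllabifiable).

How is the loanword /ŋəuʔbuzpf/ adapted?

ŋəuʔubuzupufu

The consonants /ʔ/, /z/, /p/, /f/ cannot be parsed into a legal (C)V(N) syllable (only a nasal (/m/, /n/, or /ŋ/) is licensed in coda position; onsets are limited to one consonant).
Epenthesis after each stranded consonant: /ʔ/ → /ʔu/, /z/ → /zu/, /p/ → /pu/, /f/ → /fu/.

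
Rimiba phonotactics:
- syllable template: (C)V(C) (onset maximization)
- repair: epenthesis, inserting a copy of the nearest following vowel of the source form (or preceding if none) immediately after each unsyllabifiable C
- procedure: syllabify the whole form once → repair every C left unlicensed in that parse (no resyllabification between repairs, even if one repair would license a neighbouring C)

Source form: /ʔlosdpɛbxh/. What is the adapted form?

ʔolosdɛpɛbxɛhɛ

The consonants /ʔ/, /d/, /x/, /h/ cannot be parsed into a legal (C)V(C) syllable (at most one coda consonant is licensed; onsets are limited to one consonant).
Each unlicensed consonant becomes the onset of a new syllable: /ʔ/ → /ʔo/, /d/ → /dɛ/, /x/ → /xɛ/, /h/ → /hɛ/.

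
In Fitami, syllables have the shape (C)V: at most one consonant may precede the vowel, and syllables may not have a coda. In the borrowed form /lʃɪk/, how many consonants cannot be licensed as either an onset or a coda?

2

The consonants /l/, /k/ cannot be parsed into a legal (C)V syllable (no codas are permitted; onsets are limited to one consonant).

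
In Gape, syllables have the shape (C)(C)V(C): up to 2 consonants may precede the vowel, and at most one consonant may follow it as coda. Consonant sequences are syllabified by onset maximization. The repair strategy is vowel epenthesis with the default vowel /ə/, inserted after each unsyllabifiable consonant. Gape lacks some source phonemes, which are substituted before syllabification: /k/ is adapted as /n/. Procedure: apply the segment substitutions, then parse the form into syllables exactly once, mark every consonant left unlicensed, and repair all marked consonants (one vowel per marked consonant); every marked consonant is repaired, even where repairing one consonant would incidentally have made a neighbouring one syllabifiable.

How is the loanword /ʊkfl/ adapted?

ʊnfələ

Substitution: /k/ → /n/, giving /ʊnfl/.
Syllabifying with onset maximization leaves /f/, /l/ stranded (at most one coda consonant is licensed; onsets may contain at most 2 consonants).
Each unlicensed consonant becomes the onset of a new syllable: /f/ → /fə/, /l/ → /lə/.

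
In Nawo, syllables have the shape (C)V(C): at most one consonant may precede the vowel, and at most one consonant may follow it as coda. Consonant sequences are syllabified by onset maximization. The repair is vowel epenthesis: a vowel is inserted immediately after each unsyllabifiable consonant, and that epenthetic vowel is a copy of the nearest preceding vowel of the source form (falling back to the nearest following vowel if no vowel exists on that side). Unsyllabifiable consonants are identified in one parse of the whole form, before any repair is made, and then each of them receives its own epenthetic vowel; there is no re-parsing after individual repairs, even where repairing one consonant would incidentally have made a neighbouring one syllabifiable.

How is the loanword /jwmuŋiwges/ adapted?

Syllabifying with onset maximization leaves /j/, /w/ stranded (at most one coda consonant is licensed; onsets are limited to one consonant).
Epenthesis after each stranded consonant: /j/ → /ju/, /w/ → /wu/.

juwumuŋiwges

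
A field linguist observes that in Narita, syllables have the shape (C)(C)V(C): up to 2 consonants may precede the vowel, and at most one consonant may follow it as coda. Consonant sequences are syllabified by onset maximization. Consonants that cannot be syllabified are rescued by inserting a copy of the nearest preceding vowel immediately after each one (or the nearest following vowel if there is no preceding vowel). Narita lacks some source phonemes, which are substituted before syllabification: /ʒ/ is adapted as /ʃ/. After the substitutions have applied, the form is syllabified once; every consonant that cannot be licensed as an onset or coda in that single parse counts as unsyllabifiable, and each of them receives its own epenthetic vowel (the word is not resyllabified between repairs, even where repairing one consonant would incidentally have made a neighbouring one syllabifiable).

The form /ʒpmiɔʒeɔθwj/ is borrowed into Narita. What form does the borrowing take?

ʃipmiɔʃeɔθwɔjɔ

Substitution: /ʒ/ → /ʃ/, giving /ʃpmiɔʃeɔθwj/.
Syllabifying with onset maximization leaves /ʃ/, /w/, /j/ stranded (at most one coda consonant is licensed; onsets may contain at most 2 consonants).
Each unlicensed consonant becomes the onset of a new syllable: /ʃ/ → /ʃi/, /w/ → /wɔ/, /j/ → /jɔ/.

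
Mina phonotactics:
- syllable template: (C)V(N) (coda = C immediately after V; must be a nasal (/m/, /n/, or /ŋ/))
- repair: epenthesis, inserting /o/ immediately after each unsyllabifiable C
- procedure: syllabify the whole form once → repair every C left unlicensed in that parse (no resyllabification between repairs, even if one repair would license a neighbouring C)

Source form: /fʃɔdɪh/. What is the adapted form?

Syllabifying with onset maximization leaves /f/, /h/ stranded (only a nasal (/m/, /n/, or /ŋ/) is licensed in coda position; onsets are limited to one consonant).
Epenthesis after each stranded consonant: /f/ → /fo/, /h/ → /ho/.

foʃɔdɪho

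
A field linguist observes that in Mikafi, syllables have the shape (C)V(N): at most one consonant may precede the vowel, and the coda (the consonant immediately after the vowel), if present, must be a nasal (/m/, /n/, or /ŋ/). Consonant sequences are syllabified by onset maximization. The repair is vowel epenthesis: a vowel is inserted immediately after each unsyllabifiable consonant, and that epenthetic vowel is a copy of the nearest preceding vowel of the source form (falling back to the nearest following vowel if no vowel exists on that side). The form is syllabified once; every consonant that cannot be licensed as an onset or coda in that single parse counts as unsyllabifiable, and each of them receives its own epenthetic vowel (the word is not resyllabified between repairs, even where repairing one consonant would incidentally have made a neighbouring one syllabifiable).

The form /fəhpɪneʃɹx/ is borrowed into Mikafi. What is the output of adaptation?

Under (C)V(N), the unsyllabifiable consonants are /h/, /ʃ/, /ɹ/, /x/ (only a nasal (/m/, /n/, or /ŋ/) is licensed in coda position; onsets are limited to one consonant).
Each unlicensed consonant becomes the onset of a new syllable: /h/ → /hə/, /ʃ/ → /ʃe/, /ɹ/ → /ɹe/, /x/ → /xe/.

fəhəpɪneʃeɹexe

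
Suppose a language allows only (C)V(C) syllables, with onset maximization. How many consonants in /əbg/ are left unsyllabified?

The consonants /g/ cannot be parsed into a legal (C)V(C) syllable (at most one coda consonant is licensed; onsets are limited to one consonant).

1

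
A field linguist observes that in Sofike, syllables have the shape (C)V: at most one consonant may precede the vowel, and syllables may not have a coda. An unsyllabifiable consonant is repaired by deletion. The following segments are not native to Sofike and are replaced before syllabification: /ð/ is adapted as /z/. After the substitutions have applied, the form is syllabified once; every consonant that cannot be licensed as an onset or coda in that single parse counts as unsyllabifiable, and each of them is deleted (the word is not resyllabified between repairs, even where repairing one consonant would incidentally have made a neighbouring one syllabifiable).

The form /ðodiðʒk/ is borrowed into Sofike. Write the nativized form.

Substitution: /ð/ → /z/, giving /zodizʒk/.
The consonants /z/, /ʒ/, /k/ cannot be parsed into a legal (C)V syllable (no codas are permitted; onsets are limited to one consonant).
Deleting the stranded consonants removes /z/, /ʒ/, /k/.

zodi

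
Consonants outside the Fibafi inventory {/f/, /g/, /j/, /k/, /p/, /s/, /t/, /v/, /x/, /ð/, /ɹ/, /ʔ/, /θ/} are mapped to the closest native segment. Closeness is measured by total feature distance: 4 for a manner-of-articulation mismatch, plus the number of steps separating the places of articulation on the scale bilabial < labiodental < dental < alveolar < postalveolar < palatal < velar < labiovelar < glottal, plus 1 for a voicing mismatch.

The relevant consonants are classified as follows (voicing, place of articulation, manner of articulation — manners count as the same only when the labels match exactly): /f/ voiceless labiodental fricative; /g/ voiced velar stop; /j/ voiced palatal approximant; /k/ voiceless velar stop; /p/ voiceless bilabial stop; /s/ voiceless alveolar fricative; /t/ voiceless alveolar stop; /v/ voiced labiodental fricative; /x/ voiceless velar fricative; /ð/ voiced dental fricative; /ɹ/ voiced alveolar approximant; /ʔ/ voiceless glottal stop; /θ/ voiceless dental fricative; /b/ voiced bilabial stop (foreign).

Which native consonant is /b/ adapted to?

/p/ is closest: same manner (stop), place distance 0 (bilabial→bilabial), voicing differs (+1); total 1. Next closest is /t/ at distance 4.

p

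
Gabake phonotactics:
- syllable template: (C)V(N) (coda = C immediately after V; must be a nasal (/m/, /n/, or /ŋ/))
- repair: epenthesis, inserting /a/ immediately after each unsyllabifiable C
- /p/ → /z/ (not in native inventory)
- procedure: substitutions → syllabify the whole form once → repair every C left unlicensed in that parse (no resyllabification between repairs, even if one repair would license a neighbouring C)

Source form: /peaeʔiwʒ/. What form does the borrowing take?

zeaeʔiwaʒa

Substitution: /p/ → /z/, giving /zeaeʔiwʒ/.
Under (C)V(N), the unsyllabifiable consonants are /w/, /ʒ/ (only a nasal (/m/, /n/, or /ŋ/) is licensed in coda position; onsets are limited to one consonant).
Each unlicensed consonant becomes the onset of a new syllable: /w/ → /wa/, /ʒ/ → /ʒa/.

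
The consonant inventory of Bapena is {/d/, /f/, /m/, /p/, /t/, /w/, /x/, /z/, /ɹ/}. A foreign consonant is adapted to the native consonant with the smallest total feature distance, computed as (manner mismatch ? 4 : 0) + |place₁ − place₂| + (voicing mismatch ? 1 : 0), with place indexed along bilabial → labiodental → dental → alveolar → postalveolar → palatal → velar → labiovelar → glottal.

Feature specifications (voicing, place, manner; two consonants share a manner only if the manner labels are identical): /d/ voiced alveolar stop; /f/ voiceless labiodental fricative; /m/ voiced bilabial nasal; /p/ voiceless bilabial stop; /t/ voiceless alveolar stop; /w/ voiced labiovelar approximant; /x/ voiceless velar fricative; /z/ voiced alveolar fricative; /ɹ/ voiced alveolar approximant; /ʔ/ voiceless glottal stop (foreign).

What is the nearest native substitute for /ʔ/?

/t/ is closest: same manner (stop), place distance 5 (glottal→alveolar), same voicing; total 5. Next closest is /d/ at distance 6.

t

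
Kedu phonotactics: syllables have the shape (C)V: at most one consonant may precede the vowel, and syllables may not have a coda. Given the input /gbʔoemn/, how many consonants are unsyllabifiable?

The consonants /g/, /b/, /m/, /n/ cannot be parsed into a legal (C)V syllable (no codas are permitted; onsets are limited to one consonant).

4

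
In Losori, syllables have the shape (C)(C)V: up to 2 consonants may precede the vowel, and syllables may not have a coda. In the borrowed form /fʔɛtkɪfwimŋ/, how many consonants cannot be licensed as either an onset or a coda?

The consonants /m/, /ŋ/ cannot be parsed into a legal (C)(C)V syllable (no codas are permitted; onsets may contain at most 2 consonants).

2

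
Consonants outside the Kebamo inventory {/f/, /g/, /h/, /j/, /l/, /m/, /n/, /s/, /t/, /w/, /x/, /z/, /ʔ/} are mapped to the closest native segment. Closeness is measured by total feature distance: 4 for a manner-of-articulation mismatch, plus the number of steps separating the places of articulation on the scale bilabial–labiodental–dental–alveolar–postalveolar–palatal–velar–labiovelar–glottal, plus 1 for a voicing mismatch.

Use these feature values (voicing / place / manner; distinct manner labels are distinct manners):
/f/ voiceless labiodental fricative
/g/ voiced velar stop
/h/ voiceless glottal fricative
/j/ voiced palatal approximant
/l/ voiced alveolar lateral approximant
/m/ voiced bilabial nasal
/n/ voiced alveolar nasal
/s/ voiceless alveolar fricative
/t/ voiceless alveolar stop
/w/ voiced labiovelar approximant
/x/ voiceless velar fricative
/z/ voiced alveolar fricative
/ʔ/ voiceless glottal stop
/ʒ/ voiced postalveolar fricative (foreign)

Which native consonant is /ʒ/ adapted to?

/z/ is closest: same manner (fricative), place distance 1 (postalveolar→alveolar), same voicing; total 1. Next closest is /s/ at distance 2.

z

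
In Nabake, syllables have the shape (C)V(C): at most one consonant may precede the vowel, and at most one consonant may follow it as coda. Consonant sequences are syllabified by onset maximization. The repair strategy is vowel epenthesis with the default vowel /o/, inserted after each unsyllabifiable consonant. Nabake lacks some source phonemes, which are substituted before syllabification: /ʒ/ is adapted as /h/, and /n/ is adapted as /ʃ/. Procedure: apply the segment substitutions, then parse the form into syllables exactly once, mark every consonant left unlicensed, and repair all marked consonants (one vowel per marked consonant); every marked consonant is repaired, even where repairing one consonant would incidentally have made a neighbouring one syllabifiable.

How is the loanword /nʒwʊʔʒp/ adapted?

ʃohowʊʔhopo

Substitution: /n/ → /ʃ/, /ʒ/ → /h/, giving /ʃhwʊʔhp/.
The consonants /ʃ/, /h/, /h/, /p/ cannot be parsed into a legal (C)V(C) syllable (at most one coda consonant is licensed; onsets are limited to one consonant).
Each unlicensed consonant becomes the onset of a new syllable: /ʃ/ → /ʃo/, /h/ → /ho/, /h/ → /ho/, /p/ → /po/.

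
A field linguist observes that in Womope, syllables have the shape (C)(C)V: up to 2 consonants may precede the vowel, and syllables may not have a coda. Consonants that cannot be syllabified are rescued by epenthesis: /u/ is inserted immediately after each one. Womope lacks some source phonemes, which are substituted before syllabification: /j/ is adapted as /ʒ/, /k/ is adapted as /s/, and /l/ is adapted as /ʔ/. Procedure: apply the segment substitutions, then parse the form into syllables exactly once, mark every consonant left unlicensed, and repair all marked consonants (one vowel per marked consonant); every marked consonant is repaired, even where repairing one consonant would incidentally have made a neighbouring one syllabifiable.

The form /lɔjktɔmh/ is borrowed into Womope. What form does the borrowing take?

ʔɔʒustɔmuhu

Substitution: /l/ → /ʔ/, /j/ → /ʒ/, /k/ → /s/, giving /ʔɔʒstɔmh/.
Syllabifying with onset maximization leaves /ʒ/, /m/, /h/ stranded (no codas are permitted; onsets may contain at most 2 consonants).
Inserting the epenthetic vowel yields /ʒ/ → /ʒu/, /m/ → /mu/, /h/ → /hu/.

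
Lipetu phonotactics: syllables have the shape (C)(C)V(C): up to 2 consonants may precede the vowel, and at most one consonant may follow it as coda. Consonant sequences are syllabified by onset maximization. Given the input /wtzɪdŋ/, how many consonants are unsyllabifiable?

The consonants /w/, /ŋ/ cannot be parsed into a legal (C)(C)V(C) syllable (at most one coda consonant is licensed; onsets may contain at most 2 consonants).

2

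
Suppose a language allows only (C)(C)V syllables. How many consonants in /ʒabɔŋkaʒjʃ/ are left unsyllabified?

3

Syllabifying with onset maximization leaves /ʒ/, /j/, /ʃ/ stranded (no codas are permitted; onsets may contain at most 2 consonants).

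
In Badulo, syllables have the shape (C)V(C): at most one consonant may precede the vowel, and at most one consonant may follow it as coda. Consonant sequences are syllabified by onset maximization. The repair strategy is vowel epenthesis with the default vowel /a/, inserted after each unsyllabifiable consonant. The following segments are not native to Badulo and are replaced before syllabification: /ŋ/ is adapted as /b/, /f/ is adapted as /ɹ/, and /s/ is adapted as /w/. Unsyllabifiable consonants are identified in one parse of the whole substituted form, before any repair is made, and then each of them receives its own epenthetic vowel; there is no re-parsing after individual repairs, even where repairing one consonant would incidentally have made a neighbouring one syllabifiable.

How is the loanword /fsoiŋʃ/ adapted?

Substitution: /f/ → /ɹ/, /s/ → /w/, /ŋ/ → /b/, giving /ɹwoibʃ/.
Syllabifying with onset maximization leaves /ɹ/, /ʃ/ stranded (at most one coda consonant is licensed; onsets are limited to one consonant).
Each unlicensed consonant becomes the onset of a new syllable: /ɹ/ → /ɹa/, /ʃ/ → /ʃa/.

ɹawoibʃa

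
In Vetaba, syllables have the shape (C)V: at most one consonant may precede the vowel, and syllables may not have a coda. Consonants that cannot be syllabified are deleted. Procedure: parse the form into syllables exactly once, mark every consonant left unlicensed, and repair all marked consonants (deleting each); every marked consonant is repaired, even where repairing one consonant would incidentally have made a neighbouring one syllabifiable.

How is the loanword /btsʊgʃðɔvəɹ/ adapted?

Under (C)V, the unsyllabifiable consonants are /b/, /t/, /g/, /ʃ/, /ɹ/ (no codas are permitted; onsets are limited to one consonant).
Each unlicensed consonant is deleted: /b/, /t/, /g/, /ʃ/, /ɹ/.

sʊðɔvə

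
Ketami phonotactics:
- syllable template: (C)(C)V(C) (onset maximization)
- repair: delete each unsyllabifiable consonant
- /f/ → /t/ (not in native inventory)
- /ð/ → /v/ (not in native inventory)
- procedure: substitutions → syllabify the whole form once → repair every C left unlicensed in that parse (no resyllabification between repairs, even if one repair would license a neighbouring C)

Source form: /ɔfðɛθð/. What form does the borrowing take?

Substitution: /f/ → /t/, /ð/ → /v/, giving /ɔtvɛθv/.
Under (C)(C)V(C), the unsyllabifiable consonants are /v/ (at most one coda consonant is licensed; onsets may contain at most 2 consonants).
Each unlicensed consonant is deleted: /v/.

ɔtvɛθ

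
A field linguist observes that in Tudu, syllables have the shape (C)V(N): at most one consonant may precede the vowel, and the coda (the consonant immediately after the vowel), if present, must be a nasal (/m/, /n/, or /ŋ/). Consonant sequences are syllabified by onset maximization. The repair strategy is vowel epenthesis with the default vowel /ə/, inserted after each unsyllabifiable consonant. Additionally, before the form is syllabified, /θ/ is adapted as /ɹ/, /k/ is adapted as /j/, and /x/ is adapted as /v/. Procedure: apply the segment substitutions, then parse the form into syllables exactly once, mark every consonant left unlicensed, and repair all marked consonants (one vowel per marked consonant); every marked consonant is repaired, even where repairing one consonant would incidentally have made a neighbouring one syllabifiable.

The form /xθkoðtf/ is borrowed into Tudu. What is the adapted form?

Substitution: /x/ → /v/, /θ/ → /ɹ/, /k/ → /j/, giving /vɹjoðtf/.
Syllabifying with onset maximization leaves /v/, /ɹ/, /ð/, /t/, /f/ stranded (only a nasal (/m/, /n/, or /ŋ/) is licensed in coda position; onsets are limited to one consonant).
Each unlicensed consonant becomes the onset of a new syllable: /v/ → /və/, /ɹ/ → /ɹə/, /ð/ → /ðə/, /t/ → /tə/, /f/ → /fə/.

vəɹəjoðətəfə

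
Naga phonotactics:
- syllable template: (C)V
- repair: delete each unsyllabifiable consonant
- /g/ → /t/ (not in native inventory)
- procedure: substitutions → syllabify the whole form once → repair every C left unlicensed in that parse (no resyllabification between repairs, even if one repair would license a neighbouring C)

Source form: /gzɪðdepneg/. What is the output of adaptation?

zɪdene

Substitution: /g/ → /t/, giving /tzɪðdepnet/.
The consonants /t/, /ð/, /p/, /t/ cannot be parsed into a legal (C)V syllable (no codas are permitted; onsets are limited to one consonant).
Deletion applies to /t/, /ð/, /p/, /t/.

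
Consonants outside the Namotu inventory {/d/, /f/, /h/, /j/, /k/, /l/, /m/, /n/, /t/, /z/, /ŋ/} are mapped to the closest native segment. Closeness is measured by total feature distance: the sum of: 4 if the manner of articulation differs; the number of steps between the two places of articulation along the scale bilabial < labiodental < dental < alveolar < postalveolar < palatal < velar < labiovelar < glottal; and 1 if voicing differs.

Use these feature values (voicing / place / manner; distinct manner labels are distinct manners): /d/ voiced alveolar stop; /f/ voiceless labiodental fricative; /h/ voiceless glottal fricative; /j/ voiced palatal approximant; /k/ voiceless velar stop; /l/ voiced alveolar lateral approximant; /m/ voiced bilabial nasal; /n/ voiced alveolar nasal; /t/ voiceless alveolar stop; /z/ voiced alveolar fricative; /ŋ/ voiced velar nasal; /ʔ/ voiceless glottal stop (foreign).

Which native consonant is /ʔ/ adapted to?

k

/k/ is closest: same manner (stop), place distance 2 (glottal→velar), same voicing; total 2. Next closest is /h/ at distance 4.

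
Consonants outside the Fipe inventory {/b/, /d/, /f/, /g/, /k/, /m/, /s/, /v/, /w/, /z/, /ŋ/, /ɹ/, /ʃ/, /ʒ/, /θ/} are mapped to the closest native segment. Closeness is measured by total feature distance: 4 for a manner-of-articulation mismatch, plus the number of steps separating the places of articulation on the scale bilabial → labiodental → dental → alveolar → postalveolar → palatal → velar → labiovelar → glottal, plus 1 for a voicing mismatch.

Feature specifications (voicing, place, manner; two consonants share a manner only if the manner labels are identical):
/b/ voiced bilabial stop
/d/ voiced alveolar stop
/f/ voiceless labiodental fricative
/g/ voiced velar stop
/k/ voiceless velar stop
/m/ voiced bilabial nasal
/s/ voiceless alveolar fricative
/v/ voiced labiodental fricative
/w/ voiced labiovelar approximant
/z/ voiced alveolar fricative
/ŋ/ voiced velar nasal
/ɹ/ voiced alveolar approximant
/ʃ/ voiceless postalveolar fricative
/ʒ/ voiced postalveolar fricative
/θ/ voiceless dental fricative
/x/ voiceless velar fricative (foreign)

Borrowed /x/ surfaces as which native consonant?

ʃ

/ʃ/ is closest: same manner (fricative), place distance 2 (velar→postalveolar), same voicing; total 2. Next closest is /s/ at distance 3.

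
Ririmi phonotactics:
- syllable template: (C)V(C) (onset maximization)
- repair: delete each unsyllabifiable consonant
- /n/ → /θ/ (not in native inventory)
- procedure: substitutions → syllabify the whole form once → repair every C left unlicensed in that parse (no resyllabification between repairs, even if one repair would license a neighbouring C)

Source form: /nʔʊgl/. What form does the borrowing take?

Substitution: /n/ → /θ/, giving /θʔʊgl/.
Syllabifying with onset maximization leaves /θ/, /l/ stranded (at most one coda consonant is licensed; onsets are limited to one consonant).
Deleting the stranded consonants removes /θ/, /l/.

ʔʊg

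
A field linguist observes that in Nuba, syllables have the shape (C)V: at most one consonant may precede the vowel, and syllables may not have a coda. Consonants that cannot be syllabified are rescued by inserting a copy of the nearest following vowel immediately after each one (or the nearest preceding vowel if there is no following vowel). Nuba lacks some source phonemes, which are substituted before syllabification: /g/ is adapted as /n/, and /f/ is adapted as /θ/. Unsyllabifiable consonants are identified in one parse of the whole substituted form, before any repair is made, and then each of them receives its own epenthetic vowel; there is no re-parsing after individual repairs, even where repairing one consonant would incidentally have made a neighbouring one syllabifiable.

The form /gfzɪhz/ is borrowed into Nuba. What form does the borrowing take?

nɪθɪzɪhɪzɪ

Substitution: /g/ → /n/, /f/ → /θ/, giving /nθzɪhz/.
The consonants /n/, /θ/, /h/, /z/ cannot be parsed into a legal (C)V syllable (no codas are permitted; onsets are limited to one consonant).
Epenthesis after each stranded consonant: /n/ → /nɪ/, /θ/ → /θɪ/, /h/ → /hɪ/, /z/ → /zɪ/.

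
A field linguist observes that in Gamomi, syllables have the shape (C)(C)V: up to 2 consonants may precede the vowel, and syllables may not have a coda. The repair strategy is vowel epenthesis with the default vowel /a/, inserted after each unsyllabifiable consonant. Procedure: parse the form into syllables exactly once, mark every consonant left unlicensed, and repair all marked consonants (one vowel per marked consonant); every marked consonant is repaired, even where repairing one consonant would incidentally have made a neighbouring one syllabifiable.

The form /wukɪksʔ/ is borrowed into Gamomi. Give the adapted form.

wukɪkasaʔa

Under (C)(C)V, the unsyllabifiable consonants are /k/, /s/, /ʔ/ (no codas are permitted; onsets may contain at most 2 consonants).
Inserting the epenthetic vowel yields /k/ → /ka/, /s/ → /sa/, /ʔ/ → /ʔa/.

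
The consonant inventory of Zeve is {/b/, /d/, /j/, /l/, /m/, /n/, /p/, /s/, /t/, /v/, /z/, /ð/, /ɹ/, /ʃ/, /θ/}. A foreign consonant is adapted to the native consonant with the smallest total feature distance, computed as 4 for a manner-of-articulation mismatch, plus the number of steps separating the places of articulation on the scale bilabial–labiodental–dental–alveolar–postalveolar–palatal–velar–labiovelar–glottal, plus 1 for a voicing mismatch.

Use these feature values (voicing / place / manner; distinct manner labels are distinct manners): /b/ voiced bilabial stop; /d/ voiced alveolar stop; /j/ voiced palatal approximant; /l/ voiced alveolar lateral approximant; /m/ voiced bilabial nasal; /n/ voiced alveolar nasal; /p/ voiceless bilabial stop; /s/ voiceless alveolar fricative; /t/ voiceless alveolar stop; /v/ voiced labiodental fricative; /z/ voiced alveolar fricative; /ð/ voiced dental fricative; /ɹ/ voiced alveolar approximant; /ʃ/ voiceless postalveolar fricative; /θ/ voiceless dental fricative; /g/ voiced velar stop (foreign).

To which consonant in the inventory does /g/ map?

/d/ is closest: same manner (stop), place distance 3 (velar→alveolar), same voicing; total 3. Next closest is /t/ at distance 4.

d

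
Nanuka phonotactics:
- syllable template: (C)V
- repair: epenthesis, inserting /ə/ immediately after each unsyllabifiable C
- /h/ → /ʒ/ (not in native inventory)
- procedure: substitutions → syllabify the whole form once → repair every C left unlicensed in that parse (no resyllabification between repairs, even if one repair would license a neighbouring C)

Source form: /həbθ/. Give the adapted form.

Substitution: /h/ → /ʒ/, giving /ʒəbθ/.
Under (C)V, the unsyllabifiable consonants are /b/, /θ/ (no codas are permitted; onsets are limited to one consonant).
Epenthesis after each stranded consonant: /b/ → /bə/, /θ/ → /θə/.

ʒəbəθə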